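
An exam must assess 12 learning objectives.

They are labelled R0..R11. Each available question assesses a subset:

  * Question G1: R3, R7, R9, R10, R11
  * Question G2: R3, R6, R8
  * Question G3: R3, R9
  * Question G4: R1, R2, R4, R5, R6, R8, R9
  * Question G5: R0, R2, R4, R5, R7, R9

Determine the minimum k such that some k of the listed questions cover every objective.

3

G1 and G4 and G5 together: G1 ∪ G4 ∪ G5 = {R0, R1, R2, R3, R4, R5, R6, R7, R8, R9, R10, R11} — every objective is covered.
Only G5 contains R0, so G5 is forced; the remaining 6 objectives need at least 2 more questions (each remaining question adds at most 3) — so at least 3 questions are needed, and 3 is optimal.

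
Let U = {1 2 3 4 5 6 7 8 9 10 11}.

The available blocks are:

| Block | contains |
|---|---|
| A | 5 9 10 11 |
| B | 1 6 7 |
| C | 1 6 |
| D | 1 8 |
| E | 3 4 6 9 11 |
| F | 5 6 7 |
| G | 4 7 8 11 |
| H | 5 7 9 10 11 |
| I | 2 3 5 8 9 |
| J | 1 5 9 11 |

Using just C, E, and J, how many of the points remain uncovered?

Union of C, E, J = {1, 3, 4, 5, 6, 9, 11}.
Not covered: 2, 7, 8, 10 — 4 points.

4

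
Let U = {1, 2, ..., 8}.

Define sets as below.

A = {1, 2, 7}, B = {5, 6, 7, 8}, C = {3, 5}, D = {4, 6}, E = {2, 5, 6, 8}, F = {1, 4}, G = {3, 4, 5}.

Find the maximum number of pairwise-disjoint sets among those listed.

3

A, C, D are pairwise disjoint (A={1,2,7}; C={3,5}; D={4,6}).
Every remaining set overlaps one of these, and no 4 of the listed sets are pairwise disjoint, so 3 is the maximum.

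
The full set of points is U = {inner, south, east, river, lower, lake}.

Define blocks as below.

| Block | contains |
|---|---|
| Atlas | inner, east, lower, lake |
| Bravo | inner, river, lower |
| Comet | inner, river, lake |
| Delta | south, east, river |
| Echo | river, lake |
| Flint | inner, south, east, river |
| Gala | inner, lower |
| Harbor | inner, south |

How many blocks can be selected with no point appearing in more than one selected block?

Delta, Gala are pairwise disjoint (Delta={south,east,river}; Gala={inner,lower}).
Every remaining block overlaps one of these, and no 3 of the listed blocks are pairwise disjoint, so 2 is the maximum.

2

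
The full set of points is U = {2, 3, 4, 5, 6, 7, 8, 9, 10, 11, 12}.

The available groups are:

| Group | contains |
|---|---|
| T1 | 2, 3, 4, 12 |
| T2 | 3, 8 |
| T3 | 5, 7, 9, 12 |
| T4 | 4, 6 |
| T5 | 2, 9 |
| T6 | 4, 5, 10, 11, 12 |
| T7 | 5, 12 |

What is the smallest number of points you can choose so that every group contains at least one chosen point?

H = {2, 3, 5, 6} meets every group (each contains at least one member of H), and |H| = 4.
The groups T2, T4, T5, T7 are pairwise disjoint, so any hitting set needs a separate point for each — at least 4. Hence 4 is optimal.

4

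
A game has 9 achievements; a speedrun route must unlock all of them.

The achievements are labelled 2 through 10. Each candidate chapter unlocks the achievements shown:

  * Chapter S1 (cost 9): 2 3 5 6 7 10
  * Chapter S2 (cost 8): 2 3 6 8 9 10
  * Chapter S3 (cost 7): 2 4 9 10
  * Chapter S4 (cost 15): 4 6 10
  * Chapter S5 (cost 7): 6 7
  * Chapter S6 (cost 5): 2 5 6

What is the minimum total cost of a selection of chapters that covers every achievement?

24

S1, S2, S3 together cover every achievement (S1 ∪ S2 ∪ S3 = {2, 3, 4, 5, 6, 7, 8, 9, 10}); total cost 9 + 8 + 7 = 24.
No covering selection has total cost below 24.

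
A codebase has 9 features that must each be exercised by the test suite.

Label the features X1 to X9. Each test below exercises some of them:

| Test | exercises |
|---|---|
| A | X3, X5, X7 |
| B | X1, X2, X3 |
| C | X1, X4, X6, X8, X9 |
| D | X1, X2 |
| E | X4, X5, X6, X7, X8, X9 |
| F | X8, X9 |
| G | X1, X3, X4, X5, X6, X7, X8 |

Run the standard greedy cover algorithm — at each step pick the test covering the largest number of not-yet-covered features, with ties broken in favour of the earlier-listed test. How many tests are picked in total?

3

Greedy: pick G (covers 7 new) → pick B (covers 1 new) → pick C (covers 1 new). Total picks: 3.
(The true minimum cover uses only 2 tests, so greedy is not optimal here.)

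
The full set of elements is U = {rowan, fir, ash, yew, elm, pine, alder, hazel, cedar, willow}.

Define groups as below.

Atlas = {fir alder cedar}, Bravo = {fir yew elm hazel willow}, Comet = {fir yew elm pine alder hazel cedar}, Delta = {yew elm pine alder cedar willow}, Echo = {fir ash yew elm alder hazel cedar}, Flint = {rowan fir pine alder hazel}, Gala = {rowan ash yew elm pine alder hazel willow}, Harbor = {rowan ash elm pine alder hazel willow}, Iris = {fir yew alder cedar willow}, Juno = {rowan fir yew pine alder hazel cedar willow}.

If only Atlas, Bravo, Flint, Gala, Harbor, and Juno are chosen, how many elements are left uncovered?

Union of Atlas, Bravo, Flint, Gala, Harbor, Juno = {rowan, fir, ash, yew, elm, pine, alder, hazel, cedar, willow} — that's every element, so 0 are uncovered.

0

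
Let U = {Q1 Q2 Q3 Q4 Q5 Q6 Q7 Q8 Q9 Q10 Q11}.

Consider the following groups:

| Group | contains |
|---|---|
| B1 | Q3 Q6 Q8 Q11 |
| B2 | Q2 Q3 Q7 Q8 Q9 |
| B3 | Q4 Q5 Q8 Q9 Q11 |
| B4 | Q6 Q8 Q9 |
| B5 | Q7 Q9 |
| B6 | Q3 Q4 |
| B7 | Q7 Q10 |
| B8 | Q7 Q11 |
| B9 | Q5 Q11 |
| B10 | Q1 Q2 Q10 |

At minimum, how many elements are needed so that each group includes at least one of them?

4

H = {Q4, Q9, Q10, Q11} meets every group (each contains at least one member of H), and |H| = 4.
The groups B5, B6, B9, B10 are pairwise disjoint, so any hitting set needs a separate element for each — at least 4. Hence 4 is optimal.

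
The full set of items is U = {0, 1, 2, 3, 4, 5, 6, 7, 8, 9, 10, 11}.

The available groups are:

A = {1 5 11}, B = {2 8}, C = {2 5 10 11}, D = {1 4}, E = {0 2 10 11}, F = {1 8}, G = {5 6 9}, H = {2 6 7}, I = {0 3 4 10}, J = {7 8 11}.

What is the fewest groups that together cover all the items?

5

Take {E, F, G, H, I}. Their union is {0, 1, 2, 3, 4, 5, 6, 7, 8, 9, 10, 11}, which is all 12 items.
No 4 of the 10 groups cover everything (all 210 combinations miss at least one item), so 5 is optimal.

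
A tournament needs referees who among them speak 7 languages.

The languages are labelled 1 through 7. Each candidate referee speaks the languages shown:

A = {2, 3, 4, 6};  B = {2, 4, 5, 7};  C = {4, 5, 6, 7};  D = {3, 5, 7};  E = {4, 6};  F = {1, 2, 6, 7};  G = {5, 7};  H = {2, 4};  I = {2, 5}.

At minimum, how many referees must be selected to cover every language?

D and F and H together: D ∪ F ∪ H = {1, 2, 3, 4, 5, 6, 7} — every language is covered.
Only F contains 1, so F is forced; the remaining 3 languages need at least 2 more referees (each remaining referee adds at most 2) — so at least 3 referees are needed, and 3 is optimal.

3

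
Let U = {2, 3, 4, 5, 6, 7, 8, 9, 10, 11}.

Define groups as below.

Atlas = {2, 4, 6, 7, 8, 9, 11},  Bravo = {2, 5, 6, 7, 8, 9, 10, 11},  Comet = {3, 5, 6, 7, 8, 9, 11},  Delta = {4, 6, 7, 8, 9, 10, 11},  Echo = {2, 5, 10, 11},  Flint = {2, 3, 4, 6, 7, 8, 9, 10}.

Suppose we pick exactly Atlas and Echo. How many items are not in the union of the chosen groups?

Union of Atlas, Echo = {2, 4, 5, 6, 7, 8, 9, 10, 11}.
Not covered: 3 — 1 item.

1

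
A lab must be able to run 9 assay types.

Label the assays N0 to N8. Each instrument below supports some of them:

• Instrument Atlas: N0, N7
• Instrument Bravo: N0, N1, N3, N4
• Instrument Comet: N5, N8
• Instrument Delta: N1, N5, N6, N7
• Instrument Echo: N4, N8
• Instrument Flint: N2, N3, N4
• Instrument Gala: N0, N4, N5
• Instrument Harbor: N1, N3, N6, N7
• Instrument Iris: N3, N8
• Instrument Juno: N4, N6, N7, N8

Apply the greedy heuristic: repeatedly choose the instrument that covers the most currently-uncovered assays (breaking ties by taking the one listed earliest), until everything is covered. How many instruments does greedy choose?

Greedy: pick Bravo (covers 4 new) → pick Delta (covers 3 new) → pick Comet (covers 1 new) → pick Flint (covers 1 new). Total picks: 4.

4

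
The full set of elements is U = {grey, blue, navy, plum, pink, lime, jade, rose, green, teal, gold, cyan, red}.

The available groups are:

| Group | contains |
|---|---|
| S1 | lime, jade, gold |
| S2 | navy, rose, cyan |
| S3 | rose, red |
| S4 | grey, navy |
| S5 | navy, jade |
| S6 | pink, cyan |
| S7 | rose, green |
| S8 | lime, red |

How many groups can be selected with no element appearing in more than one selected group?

S5, S6, S7, S8 are pairwise disjoint (S5={navy,jade}; S6={pink,cyan}; S7={rose,green}; S8={lime,red}).
Every remaining group overlaps one of these, and no 5 of the listed groups are pairwise disjoint, so 4 is the maximum.

4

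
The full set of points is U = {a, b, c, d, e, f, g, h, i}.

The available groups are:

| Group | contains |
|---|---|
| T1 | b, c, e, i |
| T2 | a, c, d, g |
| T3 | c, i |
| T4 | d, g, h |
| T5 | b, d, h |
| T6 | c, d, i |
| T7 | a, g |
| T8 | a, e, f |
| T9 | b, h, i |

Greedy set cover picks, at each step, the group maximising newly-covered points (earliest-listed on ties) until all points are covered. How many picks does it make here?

Greedy: pick T1 (covers 4 new) → pick T2 (covers 3 new) → pick T4 (covers 1 new) → pick T8 (covers 1 new). Total picks: 4.
(The true minimum cover uses only 3 groups, so greedy is not optimal here.)

4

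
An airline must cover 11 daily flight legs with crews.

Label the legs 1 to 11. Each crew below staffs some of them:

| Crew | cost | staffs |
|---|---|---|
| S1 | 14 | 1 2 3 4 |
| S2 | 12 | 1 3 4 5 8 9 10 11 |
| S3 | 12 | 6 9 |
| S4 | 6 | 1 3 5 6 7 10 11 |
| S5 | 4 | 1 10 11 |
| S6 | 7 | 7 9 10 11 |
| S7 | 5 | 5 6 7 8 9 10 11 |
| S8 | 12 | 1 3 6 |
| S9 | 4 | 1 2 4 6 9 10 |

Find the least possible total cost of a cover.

S4, S7, S9 together cover every leg (S4 ∪ S7 ∪ S9 = {1, 2, 3, 4, 5, 6, 7, 8, 9, 10, 11}); total cost 6 + 5 + 4 = 15.
No covering selection has total cost below 15.

15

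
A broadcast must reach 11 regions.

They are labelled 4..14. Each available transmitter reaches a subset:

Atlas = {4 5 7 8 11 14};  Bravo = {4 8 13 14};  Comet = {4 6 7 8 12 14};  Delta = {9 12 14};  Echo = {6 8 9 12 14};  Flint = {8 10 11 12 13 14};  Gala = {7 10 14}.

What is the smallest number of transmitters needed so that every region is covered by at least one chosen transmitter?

3

Atlas and Echo and Flint together: Atlas ∪ Echo ∪ Flint = {4, 5, 6, 7, 8, 9, 10, 11, 12, 13, 14} — every region is covered.
Only Atlas contains 5, so Atlas is forced; the remaining 5 regions need at least 2 more transmitters (each remaining transmitter adds at most 3) — so at least 3 transmitters are needed, and 3 is optimal.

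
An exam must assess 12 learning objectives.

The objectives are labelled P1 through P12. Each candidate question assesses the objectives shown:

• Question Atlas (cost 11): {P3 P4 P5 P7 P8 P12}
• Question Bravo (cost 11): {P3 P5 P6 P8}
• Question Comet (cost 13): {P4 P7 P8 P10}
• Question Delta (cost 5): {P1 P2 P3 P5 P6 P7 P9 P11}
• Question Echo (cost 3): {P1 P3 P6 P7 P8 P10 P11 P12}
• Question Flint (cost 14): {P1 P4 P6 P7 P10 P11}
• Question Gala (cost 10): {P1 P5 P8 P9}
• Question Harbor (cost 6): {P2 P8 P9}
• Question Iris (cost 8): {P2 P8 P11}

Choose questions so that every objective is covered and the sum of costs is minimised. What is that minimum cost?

19

Atlas, Delta, Echo together cover every objective (Atlas ∪ Delta ∪ Echo = {P1, P2, P3, P4, P5, P6, P7, P8, P9, P10, P11, P12}); total cost 11 + 5 + 3 = 19.
No covering selection has total cost below 19.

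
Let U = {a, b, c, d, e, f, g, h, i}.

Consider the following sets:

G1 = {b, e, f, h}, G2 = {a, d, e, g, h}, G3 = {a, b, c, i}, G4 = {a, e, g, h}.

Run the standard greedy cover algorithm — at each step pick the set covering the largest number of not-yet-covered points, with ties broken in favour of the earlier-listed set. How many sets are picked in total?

3

Greedy: pick G2 (covers 5 new) → pick G3 (covers 3 new) → pick G1 (covers 1 new). Total picks: 3.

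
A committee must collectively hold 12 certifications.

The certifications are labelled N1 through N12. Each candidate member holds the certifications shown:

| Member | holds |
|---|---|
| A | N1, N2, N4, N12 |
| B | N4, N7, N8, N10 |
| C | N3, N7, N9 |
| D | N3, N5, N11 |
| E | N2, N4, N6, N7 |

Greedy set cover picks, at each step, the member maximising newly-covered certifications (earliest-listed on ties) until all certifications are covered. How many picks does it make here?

Greedy: pick A (covers 4 new) → pick B (covers 3 new) → pick D (covers 3 new) → pick C (covers 1 new) → pick E (covers 1 new). Total picks: 5.

5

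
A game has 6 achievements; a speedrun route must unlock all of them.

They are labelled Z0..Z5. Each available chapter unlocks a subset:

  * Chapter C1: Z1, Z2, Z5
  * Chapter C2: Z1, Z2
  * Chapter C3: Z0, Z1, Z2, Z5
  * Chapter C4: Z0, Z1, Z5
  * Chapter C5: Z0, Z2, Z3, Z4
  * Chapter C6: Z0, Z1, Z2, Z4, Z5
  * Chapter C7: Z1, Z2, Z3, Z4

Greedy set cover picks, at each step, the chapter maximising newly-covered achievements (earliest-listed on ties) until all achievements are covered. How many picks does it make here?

2

Greedy: pick C6 (covers 5 new) → pick C5 (covers 1 new). Total picks: 2.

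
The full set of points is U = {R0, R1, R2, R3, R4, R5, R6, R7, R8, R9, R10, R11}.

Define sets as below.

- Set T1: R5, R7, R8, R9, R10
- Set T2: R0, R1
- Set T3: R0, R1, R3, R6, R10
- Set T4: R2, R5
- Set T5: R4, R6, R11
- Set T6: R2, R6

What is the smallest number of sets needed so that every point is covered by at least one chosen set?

Take {T1, T3, T4, T5}. Their union is {R0, R1, R2, R3, R4, R5, R6, R7, R8, R9, R10, R11}, which is all 12 points.
No 3 of the 6 sets cover everything (all 20 combinations miss at least one point), so 4 is optimal.

4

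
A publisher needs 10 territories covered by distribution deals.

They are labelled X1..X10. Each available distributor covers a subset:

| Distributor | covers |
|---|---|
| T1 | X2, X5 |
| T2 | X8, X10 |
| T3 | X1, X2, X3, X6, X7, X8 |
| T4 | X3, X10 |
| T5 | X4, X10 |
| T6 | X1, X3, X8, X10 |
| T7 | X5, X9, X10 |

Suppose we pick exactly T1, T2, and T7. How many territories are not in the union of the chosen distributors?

Union of T1, T2, T7 = {X2, X5, X8, X9, X10}.
Not covered: X1, X3, X4, X6, X7 — 5 territories.

5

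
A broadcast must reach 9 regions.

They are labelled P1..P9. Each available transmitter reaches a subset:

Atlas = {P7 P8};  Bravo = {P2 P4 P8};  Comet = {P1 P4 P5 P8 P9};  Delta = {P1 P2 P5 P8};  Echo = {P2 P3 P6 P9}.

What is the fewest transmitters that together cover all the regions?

3

Atlas and Comet and Echo together: Atlas ∪ Comet ∪ Echo = {P1, P2, P3, P4, P5, P6, P7, P8, P9} — every region is covered.
Only Echo contains P3, so Echo is forced; the remaining 5 regions need at least 2 more transmitters (each remaining transmitter adds at most 4) — so at least 3 transmitters are needed, and 3 is optimal.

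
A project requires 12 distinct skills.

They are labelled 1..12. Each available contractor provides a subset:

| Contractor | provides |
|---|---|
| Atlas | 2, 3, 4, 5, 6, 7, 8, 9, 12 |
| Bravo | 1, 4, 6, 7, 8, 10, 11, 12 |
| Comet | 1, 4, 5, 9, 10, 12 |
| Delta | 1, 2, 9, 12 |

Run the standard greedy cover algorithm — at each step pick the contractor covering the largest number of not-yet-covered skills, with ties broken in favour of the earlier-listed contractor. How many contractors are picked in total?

Greedy: pick Atlas (covers 9 new) → pick Bravo (covers 3 new). Total picks: 2.

2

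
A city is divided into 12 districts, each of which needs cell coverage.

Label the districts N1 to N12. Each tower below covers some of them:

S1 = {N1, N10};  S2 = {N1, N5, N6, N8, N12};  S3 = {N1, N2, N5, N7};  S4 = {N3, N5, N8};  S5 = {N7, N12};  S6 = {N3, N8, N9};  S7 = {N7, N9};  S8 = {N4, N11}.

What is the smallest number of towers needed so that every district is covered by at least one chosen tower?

Take {S1, S2, S3, S6, S8}. Their union is {N1, N2, N3, N4, N5, N6, N7, N8, N9, N10, N11, N12}, which is all 12 districts.
Only S2 contains N6, so S2 is forced; the remaining 7 districts need at least 4 more towers (each remaining tower adds at most 2) — so at least 5 towers are needed, and 5 is optimal.

5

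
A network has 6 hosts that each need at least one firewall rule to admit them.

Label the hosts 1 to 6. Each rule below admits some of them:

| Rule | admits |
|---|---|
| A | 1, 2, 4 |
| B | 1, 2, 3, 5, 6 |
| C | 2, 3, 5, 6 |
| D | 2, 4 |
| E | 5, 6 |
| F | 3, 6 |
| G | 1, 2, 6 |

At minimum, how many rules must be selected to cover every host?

Take {A, C}. Their union is {1, 2, 3, 4, 5, 6}, which is all 6 hosts.
No single rule has all 6 hosts (the largest, B, has 5), so 2 is optimal.

2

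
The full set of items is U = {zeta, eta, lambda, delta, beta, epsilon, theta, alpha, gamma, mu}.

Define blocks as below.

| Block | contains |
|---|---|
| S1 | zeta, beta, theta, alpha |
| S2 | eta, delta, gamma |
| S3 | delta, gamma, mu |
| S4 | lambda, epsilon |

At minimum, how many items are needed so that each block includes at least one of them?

3

The 3 items {beta, epsilon, gamma} hit every block.
The blocks S1, S3, S4 are pairwise disjoint, so any hitting set needs a separate item for each — at least 3. Hence 3 is optimal.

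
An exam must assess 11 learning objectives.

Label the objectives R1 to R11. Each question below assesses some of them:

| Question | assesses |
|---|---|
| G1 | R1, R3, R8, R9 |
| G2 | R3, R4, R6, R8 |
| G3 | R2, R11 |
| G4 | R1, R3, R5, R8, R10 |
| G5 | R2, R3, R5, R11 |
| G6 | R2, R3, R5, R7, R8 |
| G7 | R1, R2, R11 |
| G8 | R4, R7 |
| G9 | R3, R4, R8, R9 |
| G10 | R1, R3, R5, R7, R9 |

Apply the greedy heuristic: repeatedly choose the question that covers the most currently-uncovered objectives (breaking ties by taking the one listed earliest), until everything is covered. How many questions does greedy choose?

Greedy: pick G4 (covers 5 new) → pick G2 (covers 2 new) → pick G3 (covers 2 new) → pick G10 (covers 2 new). Total picks: 4.

4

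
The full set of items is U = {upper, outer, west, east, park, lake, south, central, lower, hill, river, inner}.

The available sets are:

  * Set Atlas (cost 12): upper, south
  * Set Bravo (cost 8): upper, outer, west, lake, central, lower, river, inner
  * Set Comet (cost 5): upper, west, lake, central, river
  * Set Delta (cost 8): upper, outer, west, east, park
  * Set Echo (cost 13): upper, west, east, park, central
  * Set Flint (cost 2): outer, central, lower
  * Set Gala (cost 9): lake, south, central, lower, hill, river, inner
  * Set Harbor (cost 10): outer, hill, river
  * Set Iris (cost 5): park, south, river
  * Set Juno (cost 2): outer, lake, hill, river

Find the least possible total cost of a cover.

Delta, Gala together cover every item (Delta ∪ Gala = {upper, outer, west, east, park, lake, south, central, lower, hill, river, inner}); total cost 8 + 9 = 17.
The greedy pick Juno, Flint, Delta, Gala costs 21; no covering selection beats 17.

17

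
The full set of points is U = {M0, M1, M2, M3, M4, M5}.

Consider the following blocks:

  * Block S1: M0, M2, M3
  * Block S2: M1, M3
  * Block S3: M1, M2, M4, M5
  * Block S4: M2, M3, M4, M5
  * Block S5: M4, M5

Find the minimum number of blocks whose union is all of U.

S1 and S3 cover everything between them: the union {M0, M1, M2, M3, M4, M5} is all of U.
No single block has all 6 points (the largest, S3, has 4), so 2 is optimal.

2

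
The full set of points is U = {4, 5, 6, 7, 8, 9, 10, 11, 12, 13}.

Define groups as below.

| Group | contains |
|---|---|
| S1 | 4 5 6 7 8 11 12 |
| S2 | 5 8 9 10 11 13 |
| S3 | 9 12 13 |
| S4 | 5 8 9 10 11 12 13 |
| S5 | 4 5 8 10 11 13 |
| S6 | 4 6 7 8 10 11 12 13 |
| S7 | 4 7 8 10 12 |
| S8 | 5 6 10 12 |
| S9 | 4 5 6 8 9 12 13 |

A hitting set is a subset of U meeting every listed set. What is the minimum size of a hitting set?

2

The 2 points {10, 12} hit every group.
No single point lies in every group, so at least 2 are needed and 2 is optimal.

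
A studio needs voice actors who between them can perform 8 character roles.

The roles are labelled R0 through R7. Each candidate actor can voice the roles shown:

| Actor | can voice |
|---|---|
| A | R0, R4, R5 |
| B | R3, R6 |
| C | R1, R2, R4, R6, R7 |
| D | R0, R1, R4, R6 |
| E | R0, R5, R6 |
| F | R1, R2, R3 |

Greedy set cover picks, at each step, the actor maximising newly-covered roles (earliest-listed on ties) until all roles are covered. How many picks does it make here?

Greedy: pick C (covers 5 new) → pick A (covers 2 new) → pick B (covers 1 new). Total picks: 3.

3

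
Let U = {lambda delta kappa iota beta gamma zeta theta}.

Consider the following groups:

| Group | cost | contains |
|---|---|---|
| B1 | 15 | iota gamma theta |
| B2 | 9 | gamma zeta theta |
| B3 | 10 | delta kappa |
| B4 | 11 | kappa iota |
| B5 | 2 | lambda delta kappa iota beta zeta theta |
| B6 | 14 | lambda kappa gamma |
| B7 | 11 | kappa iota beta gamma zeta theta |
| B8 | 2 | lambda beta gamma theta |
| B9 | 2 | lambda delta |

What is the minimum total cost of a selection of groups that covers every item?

B5, B8 together cover every item (B5 ∪ B8 = {lambda, delta, kappa, iota, beta, gamma, zeta, theta}); total cost 2 + 2 = 4.
No covering selection has total cost below 4.

4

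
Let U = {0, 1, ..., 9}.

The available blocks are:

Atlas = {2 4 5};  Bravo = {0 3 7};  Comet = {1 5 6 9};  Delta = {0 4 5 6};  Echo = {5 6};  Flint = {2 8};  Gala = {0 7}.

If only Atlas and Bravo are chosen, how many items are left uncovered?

Union of Atlas, Bravo = {0, 2, 3, 4, 5, 7}.
Not covered: 1, 6, 8, 9 — 4 items.

4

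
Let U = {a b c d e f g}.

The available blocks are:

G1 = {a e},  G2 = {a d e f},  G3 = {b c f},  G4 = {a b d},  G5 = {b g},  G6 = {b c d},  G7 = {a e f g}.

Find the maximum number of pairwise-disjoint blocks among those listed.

G2, G5 are pairwise disjoint (G2={a,d,e,f}; G5={b,g}).
Every remaining block overlaps one of these, and no 3 of the listed blocks are pairwise disjoint, so 2 is the maximum.

2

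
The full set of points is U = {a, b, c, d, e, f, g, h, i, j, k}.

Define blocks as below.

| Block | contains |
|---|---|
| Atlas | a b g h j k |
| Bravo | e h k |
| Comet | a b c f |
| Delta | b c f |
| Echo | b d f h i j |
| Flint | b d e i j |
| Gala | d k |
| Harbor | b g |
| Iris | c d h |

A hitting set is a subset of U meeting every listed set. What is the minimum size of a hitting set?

3

T = {b, d, k} meets every block (each contains at least one member of T), and |T| = 3.
No choice of 2 points meets every block, so 3 is the minimum.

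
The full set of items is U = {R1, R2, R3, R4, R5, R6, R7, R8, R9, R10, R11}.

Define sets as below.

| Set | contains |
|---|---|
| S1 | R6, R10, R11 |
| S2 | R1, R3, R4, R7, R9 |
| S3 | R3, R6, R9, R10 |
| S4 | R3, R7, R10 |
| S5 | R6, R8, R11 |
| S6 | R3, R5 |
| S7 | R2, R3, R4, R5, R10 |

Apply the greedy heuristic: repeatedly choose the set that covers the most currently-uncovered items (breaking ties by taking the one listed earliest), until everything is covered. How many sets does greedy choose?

Greedy: pick S2 (covers 5 new) → pick S1 (covers 3 new) → pick S7 (covers 2 new) → pick S5 (covers 1 new). Total picks: 4.
(The true minimum cover uses only 3 sets, so greedy is not optimal here.)

4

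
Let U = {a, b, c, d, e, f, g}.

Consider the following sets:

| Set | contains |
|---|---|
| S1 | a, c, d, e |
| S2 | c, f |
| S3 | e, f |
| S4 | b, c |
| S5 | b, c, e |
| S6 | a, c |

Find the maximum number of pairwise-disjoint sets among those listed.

S3, S4 are pairwise disjoint (S3={e,f}; S4={b,c}).
Every remaining set overlaps one of these, and no 3 of the listed sets are pairwise disjoint, so 2 is the maximum.

2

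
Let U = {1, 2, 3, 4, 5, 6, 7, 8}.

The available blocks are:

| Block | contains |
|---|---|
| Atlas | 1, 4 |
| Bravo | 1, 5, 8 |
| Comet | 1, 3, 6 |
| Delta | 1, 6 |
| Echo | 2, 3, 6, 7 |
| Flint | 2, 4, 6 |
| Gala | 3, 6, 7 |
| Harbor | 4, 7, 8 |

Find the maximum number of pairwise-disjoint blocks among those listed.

Atlas, Gala are pairwise disjoint (Atlas={1,4}; Gala={3,6,7}).
Every remaining block overlaps one of these, and no 3 of the listed blocks are pairwise disjoint, so 2 is the maximum.

2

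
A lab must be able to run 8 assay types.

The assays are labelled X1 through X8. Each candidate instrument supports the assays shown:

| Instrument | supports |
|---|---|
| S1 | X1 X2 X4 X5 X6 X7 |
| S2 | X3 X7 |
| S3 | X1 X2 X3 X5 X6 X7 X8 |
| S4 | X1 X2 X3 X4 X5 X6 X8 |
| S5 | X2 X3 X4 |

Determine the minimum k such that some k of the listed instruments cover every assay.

Take {S3, S5}. Their union is {X1, X2, X3, X4, X5, X6, X7, X8}, which is all 8 assays.
No single instrument has all 8 assays (the largest, S3, has 7), so 2 is optimal.

2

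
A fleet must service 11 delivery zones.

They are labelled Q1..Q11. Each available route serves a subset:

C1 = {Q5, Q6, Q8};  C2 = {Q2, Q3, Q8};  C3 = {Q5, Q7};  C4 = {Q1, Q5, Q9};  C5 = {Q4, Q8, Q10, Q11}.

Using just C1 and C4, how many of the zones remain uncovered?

6

Union of C1, C4 = {Q1, Q5, Q6, Q8, Q9}.
Not covered: Q2, Q3, Q4, Q7, Q10, Q11 — 6 zones.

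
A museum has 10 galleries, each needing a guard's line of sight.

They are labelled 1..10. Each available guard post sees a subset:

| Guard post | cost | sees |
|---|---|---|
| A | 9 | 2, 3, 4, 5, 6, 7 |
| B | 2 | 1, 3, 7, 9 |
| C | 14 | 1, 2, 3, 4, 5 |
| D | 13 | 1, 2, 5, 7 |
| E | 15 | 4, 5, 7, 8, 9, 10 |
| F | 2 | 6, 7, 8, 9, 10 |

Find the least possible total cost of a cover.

A, B, F together cover every gallery (A ∪ B ∪ F = {1, 2, 3, 4, 5, 6, 7, 8, 9, 10}); total cost 9 + 2 + 2 = 13.
No covering selection has total cost below 13.

13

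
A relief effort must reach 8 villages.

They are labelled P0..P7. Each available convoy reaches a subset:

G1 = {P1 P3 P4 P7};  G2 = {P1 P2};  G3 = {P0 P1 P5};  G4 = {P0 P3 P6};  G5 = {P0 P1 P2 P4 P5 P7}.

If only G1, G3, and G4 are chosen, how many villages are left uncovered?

Union of G1, G3, G4 = {P0, P1, P3, P4, P5, P6, P7}.
Not covered: P2 — 1 village.

1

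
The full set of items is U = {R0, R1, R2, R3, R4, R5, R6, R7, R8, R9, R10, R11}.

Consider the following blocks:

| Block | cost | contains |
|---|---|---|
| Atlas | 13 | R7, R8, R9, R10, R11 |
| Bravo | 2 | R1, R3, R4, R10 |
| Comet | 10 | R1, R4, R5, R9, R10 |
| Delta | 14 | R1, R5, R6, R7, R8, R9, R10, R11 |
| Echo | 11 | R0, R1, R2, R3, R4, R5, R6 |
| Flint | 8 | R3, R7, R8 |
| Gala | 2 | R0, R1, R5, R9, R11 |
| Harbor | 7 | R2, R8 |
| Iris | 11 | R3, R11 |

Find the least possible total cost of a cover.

23

Bravo, Echo, Flint, Gala together cover every item (Bravo ∪ Echo ∪ Flint ∪ Gala = {R0, R1, R2, R3, R4, R5, R6, R7, R8, R9, R10, R11}); total cost 2 + 11 + 8 + 2 = 23.
The greedy pick Gala, Bravo, Harbor, Delta costs 25; no covering selection beats 23.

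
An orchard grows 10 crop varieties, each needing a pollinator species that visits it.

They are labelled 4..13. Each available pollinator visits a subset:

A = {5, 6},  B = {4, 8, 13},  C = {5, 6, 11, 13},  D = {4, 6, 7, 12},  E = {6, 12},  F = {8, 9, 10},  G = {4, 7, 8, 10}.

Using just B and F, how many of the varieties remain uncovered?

Union of B, F = {4, 8, 9, 10, 13}.
Not covered: 5, 6, 7, 11, 12 — 5 varieties.

5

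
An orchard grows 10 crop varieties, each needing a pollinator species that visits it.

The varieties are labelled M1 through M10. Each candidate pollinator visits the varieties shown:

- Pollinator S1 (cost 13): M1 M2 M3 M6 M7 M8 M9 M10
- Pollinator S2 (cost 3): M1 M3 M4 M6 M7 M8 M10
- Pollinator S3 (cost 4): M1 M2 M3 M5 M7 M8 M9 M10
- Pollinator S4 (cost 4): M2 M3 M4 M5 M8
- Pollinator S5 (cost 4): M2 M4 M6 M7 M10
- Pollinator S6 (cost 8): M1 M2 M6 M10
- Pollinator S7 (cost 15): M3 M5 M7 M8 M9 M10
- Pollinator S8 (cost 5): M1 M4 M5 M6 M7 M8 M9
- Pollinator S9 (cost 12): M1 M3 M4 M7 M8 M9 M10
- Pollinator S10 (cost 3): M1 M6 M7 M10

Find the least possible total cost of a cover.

S2, S3 together cover every variety (S2 ∪ S3 = {M1, M2, M3, M4, M5, M6, M7, M8, M9, M10}); total cost 3 + 4 = 7.
No covering selection has total cost below 7.

7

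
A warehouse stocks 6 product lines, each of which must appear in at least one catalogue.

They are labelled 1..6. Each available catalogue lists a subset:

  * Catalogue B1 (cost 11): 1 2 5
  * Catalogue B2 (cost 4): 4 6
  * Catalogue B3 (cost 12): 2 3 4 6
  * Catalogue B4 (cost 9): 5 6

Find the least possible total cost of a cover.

B1, B3 together cover every product (B1 ∪ B3 = {1, 2, 3, 4, 5, 6}); total cost 11 + 12 = 23.
The greedy pick B2, B1, B3 costs 27; no covering selection beats 23.

23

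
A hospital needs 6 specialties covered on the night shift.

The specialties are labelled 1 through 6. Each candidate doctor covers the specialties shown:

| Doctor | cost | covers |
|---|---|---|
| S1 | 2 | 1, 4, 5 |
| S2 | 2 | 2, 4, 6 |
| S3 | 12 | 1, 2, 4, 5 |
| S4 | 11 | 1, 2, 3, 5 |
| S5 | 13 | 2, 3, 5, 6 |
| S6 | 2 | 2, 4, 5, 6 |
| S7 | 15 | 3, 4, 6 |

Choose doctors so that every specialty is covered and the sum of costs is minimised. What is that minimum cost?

13

S2, S4 together cover every specialty (S2 ∪ S4 = {1, 2, 3, 4, 5, 6}); total cost 2 + 11 = 13.
The greedy pick S6, S1, S4 costs 15; no covering selection beats 13.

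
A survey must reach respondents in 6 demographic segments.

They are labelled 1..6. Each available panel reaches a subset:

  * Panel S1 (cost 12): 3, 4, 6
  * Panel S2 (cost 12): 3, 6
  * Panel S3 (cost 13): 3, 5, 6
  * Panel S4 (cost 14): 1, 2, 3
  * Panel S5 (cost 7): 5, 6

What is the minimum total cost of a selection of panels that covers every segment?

33

S1, S4, S5 together cover every segment (S1 ∪ S4 ∪ S5 = {1, 2, 3, 4, 5, 6}); total cost 12 + 14 + 7 = 33.
No covering selection has total cost below 33.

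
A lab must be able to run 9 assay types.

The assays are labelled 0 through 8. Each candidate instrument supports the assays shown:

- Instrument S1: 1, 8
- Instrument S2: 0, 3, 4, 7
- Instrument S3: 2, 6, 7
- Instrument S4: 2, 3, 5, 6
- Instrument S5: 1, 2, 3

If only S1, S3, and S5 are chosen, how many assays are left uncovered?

Union of S1, S3, S5 = {1, 2, 3, 6, 7, 8}.
Not covered: 0, 4, 5 — 3 assays.

3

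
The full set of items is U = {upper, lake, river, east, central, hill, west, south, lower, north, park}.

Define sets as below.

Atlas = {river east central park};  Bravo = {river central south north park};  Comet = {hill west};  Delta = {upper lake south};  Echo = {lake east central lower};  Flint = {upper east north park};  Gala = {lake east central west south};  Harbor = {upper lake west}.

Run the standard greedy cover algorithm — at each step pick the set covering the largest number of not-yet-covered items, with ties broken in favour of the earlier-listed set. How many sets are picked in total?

4

Greedy: pick Bravo (covers 5 new) → pick Echo (covers 3 new) → pick Comet (covers 2 new) → pick Delta (covers 1 new). Total picks: 4.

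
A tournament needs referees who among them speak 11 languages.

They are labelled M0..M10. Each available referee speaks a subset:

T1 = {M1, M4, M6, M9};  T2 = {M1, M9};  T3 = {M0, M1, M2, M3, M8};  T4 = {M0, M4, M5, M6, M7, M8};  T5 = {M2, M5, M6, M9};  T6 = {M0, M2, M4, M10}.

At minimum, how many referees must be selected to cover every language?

4

Take {T3, T4, T5, T6}. Their union is {M0, M1, M2, M3, M4, M5, M6, M7, M8, M9, M10}, which is all 11 languages.
No 3 of the 6 referees cover everything (all 20 combinations miss at least one language), so 4 is optimal.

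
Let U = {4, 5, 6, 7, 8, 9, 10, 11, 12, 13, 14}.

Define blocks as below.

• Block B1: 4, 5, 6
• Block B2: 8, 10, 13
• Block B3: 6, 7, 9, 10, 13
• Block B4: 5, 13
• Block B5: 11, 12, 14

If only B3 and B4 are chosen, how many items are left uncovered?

5

Union of B3, B4 = {5, 6, 7, 9, 10, 13}.
Not covered: 4, 8, 11, 12, 14 — 5 items.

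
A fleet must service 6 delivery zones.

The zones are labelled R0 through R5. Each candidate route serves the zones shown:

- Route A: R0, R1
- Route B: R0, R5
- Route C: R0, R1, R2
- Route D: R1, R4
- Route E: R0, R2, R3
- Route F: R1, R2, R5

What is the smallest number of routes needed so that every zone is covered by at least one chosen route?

3

D and E and F together: D ∪ E ∪ F = {R0, R1, R2, R3, R4, R5} — every zone is covered.
Only E contains R3, so E is forced; the remaining 3 zones need at least 2 more routes (each remaining route adds at most 2) — so at least 3 routes are needed, and 3 is optimal.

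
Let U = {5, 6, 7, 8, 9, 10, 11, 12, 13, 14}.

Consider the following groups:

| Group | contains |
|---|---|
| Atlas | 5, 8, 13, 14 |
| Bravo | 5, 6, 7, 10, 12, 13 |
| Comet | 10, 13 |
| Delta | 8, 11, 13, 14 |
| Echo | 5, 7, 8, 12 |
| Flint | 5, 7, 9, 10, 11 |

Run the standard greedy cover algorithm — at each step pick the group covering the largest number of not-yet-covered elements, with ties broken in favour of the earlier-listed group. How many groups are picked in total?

3

Greedy: pick Bravo (covers 6 new) → pick Delta (covers 3 new) → pick Flint (covers 1 new). Total picks: 3.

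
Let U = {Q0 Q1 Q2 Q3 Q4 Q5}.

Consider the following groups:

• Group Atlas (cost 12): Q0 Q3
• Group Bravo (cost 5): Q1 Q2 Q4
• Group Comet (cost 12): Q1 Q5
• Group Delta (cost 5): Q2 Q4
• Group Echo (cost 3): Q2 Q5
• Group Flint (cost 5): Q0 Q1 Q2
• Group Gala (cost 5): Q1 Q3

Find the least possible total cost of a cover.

18

Delta, Echo, Flint, Gala together cover every element (Delta ∪ Echo ∪ Flint ∪ Gala = {Q0, Q1, Q2, Q3, Q4, Q5}); total cost 5 + 3 + 5 + 5 = 18.
No covering selection has total cost below 18.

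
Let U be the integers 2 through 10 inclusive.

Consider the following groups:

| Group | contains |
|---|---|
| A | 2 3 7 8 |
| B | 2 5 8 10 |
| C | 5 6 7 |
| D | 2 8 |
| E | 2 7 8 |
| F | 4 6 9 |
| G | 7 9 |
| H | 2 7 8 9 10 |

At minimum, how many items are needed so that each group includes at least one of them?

T = {5, 8, 9} meets every group (each contains at least one member of T), and |T| = 3.
No choice of 2 items meets every group, so 3 is the minimum.

3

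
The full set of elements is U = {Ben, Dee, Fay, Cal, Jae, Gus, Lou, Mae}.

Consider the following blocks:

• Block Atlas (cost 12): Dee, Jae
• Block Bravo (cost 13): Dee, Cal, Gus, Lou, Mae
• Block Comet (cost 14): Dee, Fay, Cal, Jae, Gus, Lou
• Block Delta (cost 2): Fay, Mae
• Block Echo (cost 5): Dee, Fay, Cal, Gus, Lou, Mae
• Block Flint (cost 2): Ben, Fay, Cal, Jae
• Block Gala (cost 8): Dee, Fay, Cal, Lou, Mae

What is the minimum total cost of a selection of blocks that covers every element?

Echo, Flint together cover every element (Echo ∪ Flint = {Ben, Dee, Fay, Cal, Jae, Gus, Lou, Mae}); total cost 5 + 2 = 7.
No covering selection has total cost below 7.

7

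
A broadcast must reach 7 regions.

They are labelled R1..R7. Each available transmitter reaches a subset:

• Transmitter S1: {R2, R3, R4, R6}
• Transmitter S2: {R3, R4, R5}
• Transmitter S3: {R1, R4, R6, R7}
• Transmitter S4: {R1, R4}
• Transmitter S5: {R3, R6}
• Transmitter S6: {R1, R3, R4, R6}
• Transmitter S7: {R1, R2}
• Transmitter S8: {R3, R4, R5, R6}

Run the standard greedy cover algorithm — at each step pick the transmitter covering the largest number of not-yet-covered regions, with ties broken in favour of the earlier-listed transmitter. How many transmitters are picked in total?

Greedy: pick S1 (covers 4 new) → pick S3 (covers 2 new) → pick S2 (covers 1 new). Total picks: 3.

3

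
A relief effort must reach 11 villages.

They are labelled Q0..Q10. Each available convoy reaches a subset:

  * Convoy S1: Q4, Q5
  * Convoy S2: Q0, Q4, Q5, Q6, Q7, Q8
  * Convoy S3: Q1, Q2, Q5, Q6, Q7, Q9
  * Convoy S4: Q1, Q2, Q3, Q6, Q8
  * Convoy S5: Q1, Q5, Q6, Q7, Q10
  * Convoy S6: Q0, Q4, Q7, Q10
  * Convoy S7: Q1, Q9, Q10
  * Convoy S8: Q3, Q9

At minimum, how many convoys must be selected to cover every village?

Take {S3, S4, S6}. Their union is {Q0, Q1, Q2, Q3, Q4, Q5, Q6, Q7, Q8, Q9, Q10}, which is all 11 villages.
No 2 of the 8 convoys cover everything (all 28 combinations miss at least one village), so 3 is optimal.

3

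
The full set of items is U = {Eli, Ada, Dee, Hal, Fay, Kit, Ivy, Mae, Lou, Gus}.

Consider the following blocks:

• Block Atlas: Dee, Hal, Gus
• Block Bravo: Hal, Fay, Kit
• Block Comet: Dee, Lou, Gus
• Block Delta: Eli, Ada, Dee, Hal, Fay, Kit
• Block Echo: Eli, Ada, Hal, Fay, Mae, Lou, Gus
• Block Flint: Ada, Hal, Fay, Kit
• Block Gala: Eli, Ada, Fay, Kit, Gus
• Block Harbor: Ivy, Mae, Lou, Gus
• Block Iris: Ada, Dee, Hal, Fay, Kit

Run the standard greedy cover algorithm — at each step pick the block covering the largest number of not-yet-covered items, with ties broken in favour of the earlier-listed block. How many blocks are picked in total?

3

Greedy: pick Echo (covers 7 new) → pick Delta (covers 2 new) → pick Harbor (covers 1 new). Total picks: 3.
(The true minimum cover uses only 2 blocks, so greedy is not optimal here.)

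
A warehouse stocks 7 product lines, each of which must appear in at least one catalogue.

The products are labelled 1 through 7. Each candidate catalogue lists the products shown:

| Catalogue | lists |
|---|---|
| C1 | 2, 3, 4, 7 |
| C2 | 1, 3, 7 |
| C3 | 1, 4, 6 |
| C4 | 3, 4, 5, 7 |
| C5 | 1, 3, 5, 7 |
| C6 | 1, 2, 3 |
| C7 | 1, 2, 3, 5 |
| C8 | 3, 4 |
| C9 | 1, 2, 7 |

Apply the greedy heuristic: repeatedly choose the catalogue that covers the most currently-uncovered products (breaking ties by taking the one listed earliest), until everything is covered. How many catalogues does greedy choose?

Greedy: pick C1 (covers 4 new) → pick C3 (covers 2 new) → pick C4 (covers 1 new). Total picks: 3.

3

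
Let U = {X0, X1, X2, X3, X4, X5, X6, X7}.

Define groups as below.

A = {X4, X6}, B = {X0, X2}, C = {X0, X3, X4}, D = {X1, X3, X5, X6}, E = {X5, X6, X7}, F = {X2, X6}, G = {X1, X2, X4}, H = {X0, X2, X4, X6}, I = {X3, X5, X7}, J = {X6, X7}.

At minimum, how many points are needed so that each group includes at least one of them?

3

T = {X2, X3, X6} meets every group (each contains at least one member of T), and |T| = 3.
The groups A, B, I are pairwise disjoint, so any hitting set needs a separate point for each — at least 3. Hence 3 is optimal.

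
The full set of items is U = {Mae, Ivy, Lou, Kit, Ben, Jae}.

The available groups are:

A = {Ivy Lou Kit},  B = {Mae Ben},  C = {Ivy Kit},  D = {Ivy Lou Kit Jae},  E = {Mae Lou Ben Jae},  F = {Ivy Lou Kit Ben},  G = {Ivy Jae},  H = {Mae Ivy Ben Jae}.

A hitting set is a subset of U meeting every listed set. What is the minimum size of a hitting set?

The 2 items {Mae, Ivy} hit every group.
The groups B, D are pairwise disjoint, so any hitting set needs a separate item for each — at least 2. Hence 2 is optimal.

2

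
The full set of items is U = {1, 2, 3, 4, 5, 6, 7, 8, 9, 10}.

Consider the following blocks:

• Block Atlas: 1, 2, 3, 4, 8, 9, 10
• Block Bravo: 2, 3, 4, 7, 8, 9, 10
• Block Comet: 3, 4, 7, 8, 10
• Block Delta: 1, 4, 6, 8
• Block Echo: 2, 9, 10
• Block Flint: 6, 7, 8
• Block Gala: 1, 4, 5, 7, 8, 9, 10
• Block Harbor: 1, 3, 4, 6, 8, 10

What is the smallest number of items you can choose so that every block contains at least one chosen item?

H = {6, 10} meets every block (each contains at least one member of H), and |H| = 2.
The blocks Echo, Flint are pairwise disjoint, so any hitting set needs a separate item for each — at least 2. Hence 2 is optimal.

2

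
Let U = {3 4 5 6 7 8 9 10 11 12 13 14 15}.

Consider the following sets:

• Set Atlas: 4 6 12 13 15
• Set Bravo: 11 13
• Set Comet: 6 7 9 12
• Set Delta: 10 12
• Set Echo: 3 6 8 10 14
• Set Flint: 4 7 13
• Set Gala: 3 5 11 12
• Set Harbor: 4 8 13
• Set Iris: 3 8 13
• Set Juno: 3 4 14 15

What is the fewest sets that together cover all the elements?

4

Atlas, Comet, Echo, and Gala cover everything between them: the union {3, 4, 5, 6, 7, 8, 9, 10, 11, 12, 13, 14, 15} is all of U.
Only Gala contains 5, so Gala is forced; the remaining 9 elements need at least 3 more sets (each remaining set adds at most 4) — so at least 4 sets are needed, and 4 is optimal.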